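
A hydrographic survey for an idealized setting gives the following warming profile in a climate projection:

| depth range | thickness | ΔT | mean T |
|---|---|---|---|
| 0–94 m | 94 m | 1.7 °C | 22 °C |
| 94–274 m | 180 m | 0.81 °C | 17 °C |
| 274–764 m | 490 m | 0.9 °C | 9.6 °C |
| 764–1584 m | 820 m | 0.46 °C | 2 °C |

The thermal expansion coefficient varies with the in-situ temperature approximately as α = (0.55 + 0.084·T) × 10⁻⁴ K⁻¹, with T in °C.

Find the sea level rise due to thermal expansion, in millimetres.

Layer 1: α = (0.55 + 0.084×22)×10⁻⁴ = 2.398×10⁻⁴ K⁻¹
Layer 2: α = (0.55 + 0.084×17)×10⁻⁴ = 1.978×10⁻⁴ K⁻¹
Layer 3: α = (0.55 + 0.084×9.6)×10⁻⁴ = 1.3564×10⁻⁴ K⁻¹
Layer 4: α = (0.55 + 0.084×2)×10⁻⁴ = 0.718×10⁻⁴ K⁻¹
0–94 m: 94 × 1.7 × 2.398×10⁻⁴ = 0.03832004 m
Layer 2: 1.978×10⁻⁴ × 0.81 × 180 = 0.02883924 m
274–764 m: 490 × 0.9 × 1.3564×10⁻⁴ = 0.05981724 m
764–1584 m: 0.46 × 820 × 0.718×10⁻⁴ = 0.02708296 m
Δh = 0.03832004 + 0.02883924 + 0.05981724 + 0.02708296 = 0.15405948 m ≈ 150 mm

150 mm of thermosteric rise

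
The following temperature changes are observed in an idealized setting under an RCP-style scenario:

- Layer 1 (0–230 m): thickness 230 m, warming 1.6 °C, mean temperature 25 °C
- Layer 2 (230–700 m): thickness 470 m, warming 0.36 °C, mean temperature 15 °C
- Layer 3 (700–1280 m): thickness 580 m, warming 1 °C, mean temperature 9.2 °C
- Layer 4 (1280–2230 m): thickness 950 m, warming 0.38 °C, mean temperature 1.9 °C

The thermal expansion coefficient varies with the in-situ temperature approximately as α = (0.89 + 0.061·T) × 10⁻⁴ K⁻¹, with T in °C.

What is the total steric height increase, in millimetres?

Layer 1: α = (0.89 + 0.061×25)×10⁻⁴ = 2.415×10⁻⁴ K⁻¹
Layer 2: α = (0.89 + 0.061×15)×10⁻⁴ = 1.805×10⁻⁴ K⁻¹
Layer 3: α = (0.89 + 0.061×9.2)×10⁻⁴ = 1.4512×10⁻⁴ K⁻¹
Layer 4: α = (0.89 + 0.061×1.9)×10⁻⁴ = 1.0059×10⁻⁴ K⁻¹
2.415×10⁻⁴ × 1.6 × 230 = 0.088872 m
230–700 m: 1.805×10⁻⁴ × 470 × 0.36 = 0.0305406 m
Layer 3: 1.4512×10⁻⁴ × 580 × 1 = 0.0841696 m
Layer 4: 1.0059×10⁻⁴ × 0.38 × 950 = 0.03631299 m
Δh = 0.088872 + 0.0305406 + 0.0841696 + 0.03631299 = 0.23989519 m

240 mm of thermosteric rise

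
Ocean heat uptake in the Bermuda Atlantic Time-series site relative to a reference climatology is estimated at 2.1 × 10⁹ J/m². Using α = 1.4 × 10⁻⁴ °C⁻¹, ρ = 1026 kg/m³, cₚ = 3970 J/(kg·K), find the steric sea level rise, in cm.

about 7.22 cm

Δh = αQ/(ρcₚ) = 1.4×10⁻⁴ × 2.1×10⁹ / (1026 × 3970) ≈ 0.072179 m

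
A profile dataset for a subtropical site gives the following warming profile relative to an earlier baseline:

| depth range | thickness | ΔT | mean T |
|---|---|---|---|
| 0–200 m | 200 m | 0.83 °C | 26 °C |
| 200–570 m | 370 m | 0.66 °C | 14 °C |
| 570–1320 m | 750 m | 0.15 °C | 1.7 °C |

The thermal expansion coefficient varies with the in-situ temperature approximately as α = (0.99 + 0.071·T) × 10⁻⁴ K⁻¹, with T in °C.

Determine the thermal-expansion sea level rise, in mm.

Layer 1: α = (0.99 + 0.071×26)×10⁻⁴ = 2.836×10⁻⁴ K⁻¹
Layer 2: α = (0.99 + 0.071×14)×10⁻⁴ = 1.984×10⁻⁴ K⁻¹
Layer 3: α = (0.99 + 0.071×1.7)×10⁻⁴ = 1.1107×10⁻⁴ K⁻¹
200 × 0.83 × 2.836×10⁻⁴ = 0.0470776 m
0.66 × 1.984×10⁻⁴ × 370 = 0.04844928 m
570–1320 m: 750 × 0.15 × 1.1107×10⁻⁴ = 0.012495375 m
Δh = 0.0470776 + 0.04844928 + 0.012495375 = 0.108022255 m ≈ 108 mm

Δh = 108 mm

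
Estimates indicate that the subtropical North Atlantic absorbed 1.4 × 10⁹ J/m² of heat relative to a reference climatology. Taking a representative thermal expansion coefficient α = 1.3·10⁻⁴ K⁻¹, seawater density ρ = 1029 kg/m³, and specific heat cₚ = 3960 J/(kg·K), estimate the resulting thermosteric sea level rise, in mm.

Δh ≈ 45 mm

Δh = αQ/(ρcₚ) = 1.3×10⁻⁴ × 1.4×10⁹ / (1029 × 3960) ≈ 0.044664 m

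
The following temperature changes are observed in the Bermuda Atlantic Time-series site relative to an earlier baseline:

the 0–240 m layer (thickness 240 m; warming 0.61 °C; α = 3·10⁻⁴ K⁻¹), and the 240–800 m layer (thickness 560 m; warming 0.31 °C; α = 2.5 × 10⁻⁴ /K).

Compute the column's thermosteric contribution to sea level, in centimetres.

8.73 cm

3×10⁻⁴ × 0.61 × 240 = 0.04392 m
0.31 × 2.5×10⁻⁴ × 560 = 0.04340 m
Δh = 0.04392 + 0.04340 = 0.08732 m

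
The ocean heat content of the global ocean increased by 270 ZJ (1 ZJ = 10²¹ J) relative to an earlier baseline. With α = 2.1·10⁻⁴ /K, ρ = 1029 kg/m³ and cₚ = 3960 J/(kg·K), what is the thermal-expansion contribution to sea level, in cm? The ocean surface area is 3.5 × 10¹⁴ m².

about 3.98 cm

Per unit area: Q = 270×10²¹ / (3.5×10¹⁴) ≈ 7.714×10⁸ J/m²
Δh = αQ/(ρcₚ) = 2.1×10⁻⁴ × 7.714×10⁸ / (1029 × 3960) ≈ 0.039755 m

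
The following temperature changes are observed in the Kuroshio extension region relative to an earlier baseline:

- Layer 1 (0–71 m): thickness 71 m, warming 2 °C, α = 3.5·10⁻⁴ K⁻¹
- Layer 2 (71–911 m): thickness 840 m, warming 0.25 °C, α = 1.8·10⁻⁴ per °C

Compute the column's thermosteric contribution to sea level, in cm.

Δh ≈ 8.75 cm

Layer 1: 3.5×10⁻⁴ × 2 × 71 = 0.04970 m
Layer 2: 0.25 × 840 × 1.8×10⁻⁴ = 0.03780 m
Δh = 0.04970 + 0.03780 = 0.08750 m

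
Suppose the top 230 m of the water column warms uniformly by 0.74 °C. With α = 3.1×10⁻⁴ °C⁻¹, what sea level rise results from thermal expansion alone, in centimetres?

Δh = 5.28 cm

Δh = αΔT·H = 3.1×10⁻⁴ × 0.74 × 230 = 0.052762 m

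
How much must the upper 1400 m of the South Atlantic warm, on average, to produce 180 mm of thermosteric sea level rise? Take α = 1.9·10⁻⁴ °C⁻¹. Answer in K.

about 0.677 K

ΔT = Δh/(αH) = 0.18 / (1.9×10⁻⁴ × 1400) ≈ 0.6767 K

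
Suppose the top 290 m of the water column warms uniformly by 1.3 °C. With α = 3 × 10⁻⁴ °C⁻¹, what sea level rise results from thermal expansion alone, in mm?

110 mm

Δh = αΔT·H = 3×10⁻⁴ × 1.3 × 290 = 0.11310 m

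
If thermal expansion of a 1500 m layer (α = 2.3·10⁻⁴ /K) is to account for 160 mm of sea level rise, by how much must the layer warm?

ΔT = Δh/(αH) = 0.16 / (2.3×10⁻⁴ × 1500) ≈ 0.4638 K

about 0.464 K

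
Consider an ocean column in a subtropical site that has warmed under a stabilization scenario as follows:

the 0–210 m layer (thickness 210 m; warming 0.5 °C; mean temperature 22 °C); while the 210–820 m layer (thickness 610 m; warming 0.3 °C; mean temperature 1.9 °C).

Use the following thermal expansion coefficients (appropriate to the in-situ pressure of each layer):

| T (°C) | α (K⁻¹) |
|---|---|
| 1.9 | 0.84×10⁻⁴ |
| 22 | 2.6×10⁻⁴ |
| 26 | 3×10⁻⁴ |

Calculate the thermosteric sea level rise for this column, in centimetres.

4.3 cm

Layer 1 at 22 °C → α = 2.6×10⁻⁴ K⁻¹
Layer 2 at 1.9 °C → α = 0.84×10⁻⁴ K⁻¹
2.6×10⁻⁴ × 210 × 0.5 = 0.02730 m
Layer 2: 0.84×10⁻⁴ × 0.3 × 610 = 0.015372 m
Δh = 0.02730 + 0.015372 = 0.042672 m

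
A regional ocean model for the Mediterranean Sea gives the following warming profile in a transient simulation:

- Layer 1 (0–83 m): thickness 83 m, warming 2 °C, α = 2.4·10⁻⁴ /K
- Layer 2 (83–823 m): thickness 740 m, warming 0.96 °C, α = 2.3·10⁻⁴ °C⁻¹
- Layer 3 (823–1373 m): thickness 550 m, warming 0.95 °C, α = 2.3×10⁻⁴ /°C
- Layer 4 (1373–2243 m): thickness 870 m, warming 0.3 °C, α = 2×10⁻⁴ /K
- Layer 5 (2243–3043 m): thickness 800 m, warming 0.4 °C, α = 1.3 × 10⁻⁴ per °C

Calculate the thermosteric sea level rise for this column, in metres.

Δh = 0.42 m

83 × 2 × 2.4×10⁻⁴ = 0.03984 m
Layer 2: 0.96 × 740 × 2.3×10⁻⁴ = 0.163392 m
Layer 3: 0.95 × 2.3×10⁻⁴ × 550 = 0.120175 m
2×10⁻⁴ × 0.3 × 870 = 0.05220 m
Layer 5: 800 × 1.3×10⁻⁴ × 0.4 = 0.04160 m
Δh = 0.03984 + 0.163392 + 0.120175 + 0.05220 + 0.04160 = 0.417207 m ≈ 0.42 m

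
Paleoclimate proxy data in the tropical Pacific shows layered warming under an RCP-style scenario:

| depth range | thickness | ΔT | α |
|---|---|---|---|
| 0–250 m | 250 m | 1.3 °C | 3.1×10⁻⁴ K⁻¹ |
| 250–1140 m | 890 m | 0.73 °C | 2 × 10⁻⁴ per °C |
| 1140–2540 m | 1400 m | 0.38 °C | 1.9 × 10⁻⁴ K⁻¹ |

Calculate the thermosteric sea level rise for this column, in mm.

Δh ≈ 332 mm

Layer 1: 250 × 1.3 × 3.1×10⁻⁴ = 0.10075 m
Layer 2: 0.73 × 890 × 2×10⁻⁴ = 0.12994 m
1400 × 1.9×10⁻⁴ × 0.38 = 0.10108 m
Δh = 0.10075 + 0.12994 + 0.10108 = 0.33177 m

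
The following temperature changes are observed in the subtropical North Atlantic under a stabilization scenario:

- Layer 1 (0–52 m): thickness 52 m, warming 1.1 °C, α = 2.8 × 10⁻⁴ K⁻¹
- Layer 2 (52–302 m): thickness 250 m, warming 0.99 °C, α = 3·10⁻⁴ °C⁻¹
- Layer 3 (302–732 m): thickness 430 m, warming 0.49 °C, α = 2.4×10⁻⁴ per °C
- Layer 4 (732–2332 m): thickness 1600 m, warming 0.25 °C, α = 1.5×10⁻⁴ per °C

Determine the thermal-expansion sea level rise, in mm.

0–52 m: 52 × 2.8×10⁻⁴ × 1.1 = 0.016016 m
52–302 m: 3×10⁻⁴ × 0.99 × 250 = 0.07425 m
0.49 × 430 × 2.4×10⁻⁴ = 0.050568 m
732–2332 m: 1.5×10⁻⁴ × 1600 × 0.25 = 0.06000 m
Δh = 0.016016 + 0.07425 + 0.050568 + 0.06000 = 0.200834 m ≈ 201 mm

201 mm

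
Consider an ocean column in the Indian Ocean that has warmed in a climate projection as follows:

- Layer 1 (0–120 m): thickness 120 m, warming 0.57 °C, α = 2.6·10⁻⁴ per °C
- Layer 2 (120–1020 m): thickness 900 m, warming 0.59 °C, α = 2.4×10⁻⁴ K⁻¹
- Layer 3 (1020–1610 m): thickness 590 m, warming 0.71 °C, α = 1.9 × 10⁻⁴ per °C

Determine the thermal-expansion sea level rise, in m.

0.225 m

0–120 m: 2.6×10⁻⁴ × 120 × 0.57 = 0.017784 m
Layer 2: 0.59 × 2.4×10⁻⁴ × 900 = 0.12744 m
1020–1610 m: 1.9×10⁻⁴ × 590 × 0.71 = 0.079591 m
Δh = 0.017784 + 0.12744 + 0.079591 = 0.224815 m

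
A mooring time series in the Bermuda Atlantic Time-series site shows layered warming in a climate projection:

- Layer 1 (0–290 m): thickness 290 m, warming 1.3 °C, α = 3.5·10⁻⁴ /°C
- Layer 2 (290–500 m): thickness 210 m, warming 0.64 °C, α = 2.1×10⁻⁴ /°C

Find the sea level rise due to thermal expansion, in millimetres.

Δh ≈ 160 mm

0–290 m: 3.5×10⁻⁴ × 1.3 × 290 = 0.13195 m
210 × 2.1×10⁻⁴ × 0.64 = 0.028224 m
Δh = 0.13195 + 0.028224 = 0.160174 m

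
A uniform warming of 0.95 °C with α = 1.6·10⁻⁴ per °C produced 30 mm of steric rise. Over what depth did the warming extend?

H = Δh/(αΔT) = 0.03 / (1.6×10⁻⁴ × 0.95) ≈ 197.4 m

H ≈ 197 m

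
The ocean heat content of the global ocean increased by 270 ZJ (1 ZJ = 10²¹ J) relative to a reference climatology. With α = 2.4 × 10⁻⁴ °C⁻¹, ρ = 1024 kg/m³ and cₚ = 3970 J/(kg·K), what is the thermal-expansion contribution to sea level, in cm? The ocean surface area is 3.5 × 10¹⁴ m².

Per unit area: Q = 270×10²¹ / (3.5×10¹⁴) ≈ 7.714×10⁸ J/m²
Δh = αQ/(ρcₚ) = 2.4×10⁻⁴ × 7.714×10⁸ / (1024 × 3970) ≈ 0.045541 m

4.6 cm of thermosteric rise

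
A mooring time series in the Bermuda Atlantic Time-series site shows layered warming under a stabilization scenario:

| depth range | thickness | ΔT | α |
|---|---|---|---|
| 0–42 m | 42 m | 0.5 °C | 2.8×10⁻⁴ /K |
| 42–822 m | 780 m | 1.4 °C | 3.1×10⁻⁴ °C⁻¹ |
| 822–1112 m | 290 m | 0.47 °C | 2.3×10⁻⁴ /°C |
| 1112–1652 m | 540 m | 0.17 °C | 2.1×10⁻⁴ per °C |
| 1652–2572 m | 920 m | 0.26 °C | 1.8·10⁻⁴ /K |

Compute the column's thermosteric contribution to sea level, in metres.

about 0.438 m

42 × 2.8×10⁻⁴ × 0.5 = 0.00588 m
3.1×10⁻⁴ × 780 × 1.4 = 0.33852 m
2.3×10⁻⁴ × 290 × 0.47 = 0.031349 m
1112–1652 m: 540 × 2.1×10⁻⁴ × 0.17 = 0.019278 m
Layer 5: 1.8×10⁻⁴ × 0.26 × 920 = 0.043056 m
Δh = 0.00588 + 0.33852 + 0.031349 + 0.019278 + 0.043056 = 0.438083 m ≈ 0.438 m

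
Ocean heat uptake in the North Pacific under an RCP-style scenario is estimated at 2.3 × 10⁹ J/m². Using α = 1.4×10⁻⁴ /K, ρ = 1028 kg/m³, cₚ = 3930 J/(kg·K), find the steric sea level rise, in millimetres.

Δh = αQ/(ρcₚ) = 1.4×10⁻⁴ × 2.3×10⁹ / (1028 × 3930) ≈ 0.079702 m

80 mm of thermosteric rise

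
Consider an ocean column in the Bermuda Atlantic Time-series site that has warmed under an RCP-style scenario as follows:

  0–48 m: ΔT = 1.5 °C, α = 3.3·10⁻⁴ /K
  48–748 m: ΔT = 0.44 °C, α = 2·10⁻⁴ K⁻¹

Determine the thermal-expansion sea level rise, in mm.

85.4 mm of thermosteric rise

Layer 1: 3.3×10⁻⁴ × 1.5 × 48 = 0.02376 m
48–748 m: 700 × 0.44 × 2×10⁻⁴ = 0.06160 m
Δh = 0.02376 + 0.06160 = 0.08536 m ≈ 85.4 mm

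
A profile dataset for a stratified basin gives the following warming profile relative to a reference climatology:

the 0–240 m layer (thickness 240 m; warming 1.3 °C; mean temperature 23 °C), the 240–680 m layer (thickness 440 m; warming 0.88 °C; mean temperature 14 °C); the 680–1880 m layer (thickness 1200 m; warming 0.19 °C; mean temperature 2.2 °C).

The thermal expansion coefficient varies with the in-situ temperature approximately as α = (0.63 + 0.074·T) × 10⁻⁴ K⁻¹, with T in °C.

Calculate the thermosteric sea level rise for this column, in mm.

155 mm

Layer 1: α = (0.63 + 0.074×23)×10⁻⁴ = 2.332×10⁻⁴ K⁻¹
Layer 2: α = (0.63 + 0.074×14)×10⁻⁴ = 1.666×10⁻⁴ K⁻¹
Layer 3: α = (0.63 + 0.074×2.2)×10⁻⁴ = 0.7928×10⁻⁴ K⁻¹
0–240 m: 240 × 2.332×10⁻⁴ × 1.3 = 0.0727584 m
1.666×10⁻⁴ × 440 × 0.88 = 0.06450752 m
680–1880 m: 0.7928×10⁻⁴ × 1200 × 0.19 = 0.01807584 m
Δh = 0.0727584 + 0.06450752 + 0.01807584 = 0.15534176 m ≈ 155 mm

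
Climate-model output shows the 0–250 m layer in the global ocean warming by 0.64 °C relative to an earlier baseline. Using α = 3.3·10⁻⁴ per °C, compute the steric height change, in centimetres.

Δh = 5.28 cm

Δh = αΔT·H = 3.3×10⁻⁴ × 0.64 × 250 = 0.05280 m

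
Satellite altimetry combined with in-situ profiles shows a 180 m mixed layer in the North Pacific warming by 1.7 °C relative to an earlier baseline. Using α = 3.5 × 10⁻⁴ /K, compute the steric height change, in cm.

about 10.7 cm

Δh = αΔT·H = 3.5×10⁻⁴ × 1.7 × 180 = 0.10710 m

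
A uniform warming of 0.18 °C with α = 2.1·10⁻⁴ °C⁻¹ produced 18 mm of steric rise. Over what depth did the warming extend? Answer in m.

about 476 m

H = Δh/(αΔT) = 0.018 / (2.1×10⁻⁴ × 0.18) ≈ 476.2 m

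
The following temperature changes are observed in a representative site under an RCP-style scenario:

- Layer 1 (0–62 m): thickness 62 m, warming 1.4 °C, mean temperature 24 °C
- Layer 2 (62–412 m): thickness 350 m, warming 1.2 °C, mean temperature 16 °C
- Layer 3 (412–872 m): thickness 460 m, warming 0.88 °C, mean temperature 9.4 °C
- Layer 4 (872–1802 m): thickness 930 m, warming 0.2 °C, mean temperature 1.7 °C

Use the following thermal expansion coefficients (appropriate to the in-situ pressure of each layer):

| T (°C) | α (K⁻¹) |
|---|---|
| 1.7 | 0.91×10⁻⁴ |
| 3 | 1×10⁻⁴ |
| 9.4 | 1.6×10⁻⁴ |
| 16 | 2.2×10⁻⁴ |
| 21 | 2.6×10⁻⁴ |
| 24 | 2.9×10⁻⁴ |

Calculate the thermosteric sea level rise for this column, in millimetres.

199 mm

Layer 1 at 24 °C → α = 2.9×10⁻⁴ K⁻¹
Layer 2 at 16 °C → α = 2.2×10⁻⁴ K⁻¹
Layer 3 at 9.4 °C → α = 1.6×10⁻⁴ K⁻¹
Layer 4 at 1.7 °C → α = 0.91×10⁻⁴ K⁻¹
0–62 m: 1.4 × 62 × 2.9×10⁻⁴ = 0.025172 m
62–412 m: 350 × 1.2 × 2.2×10⁻⁴ = 0.09240 m
412–872 m: 1.6×10⁻⁴ × 460 × 0.88 = 0.064768 m
872–1802 m: 930 × 0.91×10⁻⁴ × 0.2 = 0.016926 m
Δh = 0.025172 + 0.09240 + 0.064768 + 0.016926 = 0.199266 m ≈ 199 mm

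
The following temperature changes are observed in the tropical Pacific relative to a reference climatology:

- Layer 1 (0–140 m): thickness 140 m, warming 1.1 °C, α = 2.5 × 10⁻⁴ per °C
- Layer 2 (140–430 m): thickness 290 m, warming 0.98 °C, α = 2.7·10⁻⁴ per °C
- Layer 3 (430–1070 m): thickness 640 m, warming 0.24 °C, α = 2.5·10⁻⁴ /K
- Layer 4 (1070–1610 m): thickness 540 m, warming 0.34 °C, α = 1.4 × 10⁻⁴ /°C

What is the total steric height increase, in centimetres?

0–140 m: 1.1 × 140 × 2.5×10⁻⁴ = 0.03850 m
Layer 2: 2.7×10⁻⁴ × 290 × 0.98 = 0.076734 m
640 × 0.24 × 2.5×10⁻⁴ = 0.03840 m
Layer 4: 1.4×10⁻⁴ × 0.34 × 540 = 0.025704 m
Δh = 0.03850 + 0.076734 + 0.03840 + 0.025704 = 0.179338 m ≈ 17.9 cm

17.9 cm of thermosteric rise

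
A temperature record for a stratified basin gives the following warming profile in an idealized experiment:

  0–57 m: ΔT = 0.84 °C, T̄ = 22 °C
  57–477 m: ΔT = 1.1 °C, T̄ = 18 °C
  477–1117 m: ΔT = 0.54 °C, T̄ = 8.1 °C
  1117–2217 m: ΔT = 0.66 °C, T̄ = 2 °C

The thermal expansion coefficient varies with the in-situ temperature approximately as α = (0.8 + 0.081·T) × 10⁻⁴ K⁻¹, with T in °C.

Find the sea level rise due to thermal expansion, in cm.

Δh = 23.7 cm

Layer 1: α = (0.8 + 0.081×22)×10⁻⁴ = 2.582×10⁻⁴ K⁻¹
Layer 2: α = (0.8 + 0.081×18)×10⁻⁴ = 2.258×10⁻⁴ K⁻¹
Layer 3: α = (0.8 + 0.081×8.1)×10⁻⁴ = 1.4561×10⁻⁴ K⁻¹
Layer 4: α = (0.8 + 0.081×2)×10⁻⁴ = 0.962×10⁻⁴ K⁻¹
0–57 m: 2.582×10⁻⁴ × 57 × 0.84 = 0.012362616 m
1.1 × 420 × 2.258×10⁻⁴ = 0.1043196 m
1.4561×10⁻⁴ × 0.54 × 640 = 0.050322816 m
1117–2217 m: 0.66 × 0.962×10⁻⁴ × 1100 = 0.0698412 m
Δh = 0.012362616 + 0.1043196 + 0.050322816 + 0.0698412 = 0.236846232 m ≈ 23.7 cm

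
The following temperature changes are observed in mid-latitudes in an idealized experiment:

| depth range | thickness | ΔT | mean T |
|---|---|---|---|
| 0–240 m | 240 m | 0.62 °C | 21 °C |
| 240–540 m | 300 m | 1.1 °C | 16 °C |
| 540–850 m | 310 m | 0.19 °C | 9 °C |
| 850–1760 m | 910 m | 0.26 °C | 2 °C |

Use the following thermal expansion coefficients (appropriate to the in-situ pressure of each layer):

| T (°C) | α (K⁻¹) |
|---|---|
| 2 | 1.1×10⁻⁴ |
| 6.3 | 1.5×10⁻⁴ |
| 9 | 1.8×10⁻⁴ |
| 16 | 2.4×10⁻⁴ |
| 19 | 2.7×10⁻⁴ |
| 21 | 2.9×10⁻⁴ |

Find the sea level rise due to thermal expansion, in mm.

Δh ≈ 159 mm

Layer 1 at 21 °C → α = 2.9×10⁻⁴ K⁻¹
Layer 2 at 16 °C → α = 2.4×10⁻⁴ K⁻¹
Layer 3 at 9 °C → α = 1.8×10⁻⁴ K⁻¹
Layer 4 at 2 °C → α = 1.1×10⁻⁴ K⁻¹
0.62 × 240 × 2.9×10⁻⁴ = 0.043152 m
Layer 2: 1.1 × 300 × 2.4×10⁻⁴ = 0.07920 m
540–850 m: 1.8×10⁻⁴ × 0.19 × 310 = 0.010602 m
0.26 × 1.1×10⁻⁴ × 910 = 0.026026 m
Δh = 0.043152 + 0.07920 + 0.010602 + 0.026026 = 0.15898 m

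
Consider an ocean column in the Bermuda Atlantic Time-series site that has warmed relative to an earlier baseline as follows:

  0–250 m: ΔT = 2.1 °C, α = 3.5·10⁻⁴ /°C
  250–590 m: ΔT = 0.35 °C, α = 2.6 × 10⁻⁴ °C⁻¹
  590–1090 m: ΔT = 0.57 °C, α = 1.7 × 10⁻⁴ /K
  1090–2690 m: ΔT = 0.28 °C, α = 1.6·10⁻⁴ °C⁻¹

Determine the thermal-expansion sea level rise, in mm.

Δh = 335 mm

250 × 3.5×10⁻⁴ × 2.1 = 0.18375 m
Layer 2: 340 × 0.35 × 2.6×10⁻⁴ = 0.03094 m
590–1090 m: 1.7×10⁻⁴ × 0.57 × 500 = 0.04845 m
Layer 4: 0.28 × 1600 × 1.6×10⁻⁴ = 0.07168 m
Δh = 0.18375 + 0.03094 + 0.04845 + 0.07168 = 0.33482 m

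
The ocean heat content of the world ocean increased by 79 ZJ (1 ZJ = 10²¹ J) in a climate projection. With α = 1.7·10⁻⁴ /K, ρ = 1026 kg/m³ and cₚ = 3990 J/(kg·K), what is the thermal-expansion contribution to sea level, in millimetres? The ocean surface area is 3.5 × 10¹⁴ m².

9.37 mm

Per unit area: Q = 79×10²¹ / (3.5×10¹⁴) ≈ 2.257×10⁸ J/m²
Δh = αQ/(ρcₚ) = 1.7×10⁻⁴ × 2.257×10⁸ / (1026 × 3990) ≈ 0.0093726 m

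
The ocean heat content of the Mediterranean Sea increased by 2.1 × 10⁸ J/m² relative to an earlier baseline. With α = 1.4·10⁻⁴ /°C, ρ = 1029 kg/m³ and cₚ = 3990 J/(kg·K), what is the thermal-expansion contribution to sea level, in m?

Δh = αQ/(ρcₚ) = 1.4×10⁻⁴ × 2.1×10⁸ / (1029 × 3990) ≈ 0.0071608 m

Δh ≈ 0.0072 m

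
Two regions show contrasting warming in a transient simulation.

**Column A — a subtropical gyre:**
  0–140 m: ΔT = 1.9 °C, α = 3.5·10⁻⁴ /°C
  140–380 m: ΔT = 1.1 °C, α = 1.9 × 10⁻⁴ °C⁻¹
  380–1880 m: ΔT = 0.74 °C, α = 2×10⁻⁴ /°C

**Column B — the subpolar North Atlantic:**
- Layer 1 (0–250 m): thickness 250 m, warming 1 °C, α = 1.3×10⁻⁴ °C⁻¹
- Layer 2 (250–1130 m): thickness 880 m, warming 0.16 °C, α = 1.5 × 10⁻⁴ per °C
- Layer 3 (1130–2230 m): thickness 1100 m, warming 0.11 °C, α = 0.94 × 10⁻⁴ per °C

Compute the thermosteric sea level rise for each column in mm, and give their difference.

A: 370 mm; B: 65 mm; difference 300 mm

A 0–140 m: 3.5×10⁻⁴ × 1.9 × 140 = 0.09310 m
A 240 × 1.1 × 1.9×10⁻⁴ = 0.05016 m
A 380–1880 m: 0.74 × 2×10⁻⁴ × 1500 = 0.22200 m
A total: 0.36526 m
B 1 × 1.3×10⁻⁴ × 250 = 0.03250 m
B Layer 2: 0.16 × 880 × 1.5×10⁻⁴ = 0.02112 m
B 1130–2230 m: 0.94×10⁻⁴ × 1100 × 0.11 = 0.011374 m
B total: 0.064994 m
Difference: 0.36526 − 0.064994 = 0.300266 m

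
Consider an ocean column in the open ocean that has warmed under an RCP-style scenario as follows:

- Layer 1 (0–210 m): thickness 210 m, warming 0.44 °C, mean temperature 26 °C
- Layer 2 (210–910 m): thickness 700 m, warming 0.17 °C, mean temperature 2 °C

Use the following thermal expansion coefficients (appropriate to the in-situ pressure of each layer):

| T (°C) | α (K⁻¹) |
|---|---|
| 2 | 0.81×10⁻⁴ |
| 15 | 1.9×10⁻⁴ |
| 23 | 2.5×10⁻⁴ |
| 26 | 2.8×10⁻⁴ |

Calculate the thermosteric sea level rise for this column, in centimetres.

Layer 1 at 26 °C → α = 2.8×10⁻⁴ K⁻¹
Layer 2 at 2 °C → α = 0.81×10⁻⁴ K⁻¹
2.8×10⁻⁴ × 0.44 × 210 = 0.025872 m
700 × 0.17 × 0.81×10⁻⁴ = 0.009639 m
Δh = 0.025872 + 0.009639 = 0.035511 m

3.6 cm of thermosteric rise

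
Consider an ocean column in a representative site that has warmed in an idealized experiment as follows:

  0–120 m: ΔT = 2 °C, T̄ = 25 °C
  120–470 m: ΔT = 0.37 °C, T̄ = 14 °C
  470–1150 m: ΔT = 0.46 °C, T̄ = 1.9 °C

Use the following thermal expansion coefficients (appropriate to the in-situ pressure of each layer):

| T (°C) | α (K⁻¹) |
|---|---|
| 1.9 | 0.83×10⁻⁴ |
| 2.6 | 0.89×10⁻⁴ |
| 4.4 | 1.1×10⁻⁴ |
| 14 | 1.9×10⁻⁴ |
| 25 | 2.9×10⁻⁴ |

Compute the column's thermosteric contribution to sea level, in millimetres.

Layer 1 at 25 °C → α = 2.9×10⁻⁴ K⁻¹
Layer 2 at 14 °C → α = 1.9×10⁻⁴ K⁻¹
Layer 3 at 1.9 °C → α = 0.83×10⁻⁴ K⁻¹
0–120 m: 2 × 120 × 2.9×10⁻⁴ = 0.06960 m
Layer 2: 1.9×10⁻⁴ × 350 × 0.37 = 0.024605 m
Layer 3: 680 × 0.46 × 0.83×10⁻⁴ = 0.0259624 m
Δh = 0.06960 + 0.024605 + 0.0259624 = 0.1201674 m ≈ 120 mm

120 mm of thermosteric rise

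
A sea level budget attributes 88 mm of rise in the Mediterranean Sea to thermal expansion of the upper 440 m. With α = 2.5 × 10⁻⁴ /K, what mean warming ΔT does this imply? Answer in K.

ΔT ≈ 0.80 K

ΔT = Δh/(αH) = 0.088 / (2.5×10⁻⁴ × 440) = 0.8000 K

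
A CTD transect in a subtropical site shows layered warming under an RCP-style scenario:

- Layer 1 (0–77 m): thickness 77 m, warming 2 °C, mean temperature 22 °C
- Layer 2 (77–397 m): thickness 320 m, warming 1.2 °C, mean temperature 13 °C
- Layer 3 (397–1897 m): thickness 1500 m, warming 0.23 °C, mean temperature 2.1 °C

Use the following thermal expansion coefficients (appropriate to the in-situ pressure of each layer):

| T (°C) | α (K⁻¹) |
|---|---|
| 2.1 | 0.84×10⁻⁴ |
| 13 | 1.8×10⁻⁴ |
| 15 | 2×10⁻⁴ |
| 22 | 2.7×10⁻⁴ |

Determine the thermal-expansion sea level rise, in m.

Layer 1 at 22 °C → α = 2.7×10⁻⁴ K⁻¹
Layer 2 at 13 °C → α = 1.8×10⁻⁴ K⁻¹
Layer 3 at 2.1 °C → α = 0.84×10⁻⁴ K⁻¹
Layer 1: 77 × 2 × 2.7×10⁻⁴ = 0.04158 m
320 × 1.2 × 1.8×10⁻⁴ = 0.06912 m
397–1897 m: 0.23 × 0.84×10⁻⁴ × 1500 = 0.02898 m
Δh = 0.04158 + 0.06912 + 0.02898 = 0.13968 m ≈ 0.14 m

about 0.14 m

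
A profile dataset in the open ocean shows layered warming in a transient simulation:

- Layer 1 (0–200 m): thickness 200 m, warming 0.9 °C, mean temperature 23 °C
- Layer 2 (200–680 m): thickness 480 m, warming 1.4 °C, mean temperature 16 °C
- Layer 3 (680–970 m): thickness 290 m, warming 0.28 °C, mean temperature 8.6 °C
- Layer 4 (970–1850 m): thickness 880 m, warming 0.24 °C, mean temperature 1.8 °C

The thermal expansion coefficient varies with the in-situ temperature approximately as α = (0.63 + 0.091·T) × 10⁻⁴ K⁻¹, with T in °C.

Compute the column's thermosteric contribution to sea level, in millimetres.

Δh ≈ 217 mm

Layer 1: α = (0.63 + 0.091×23)×10⁻⁴ = 2.723×10⁻⁴ K⁻¹
Layer 2: α = (0.63 + 0.091×16)×10⁻⁴ = 2.086×10⁻⁴ K⁻¹
Layer 3: α = (0.63 + 0.091×8.6)×10⁻⁴ = 1.4126×10⁻⁴ K⁻¹
Layer 4: α = (0.63 + 0.091×1.8)×10⁻⁴ = 0.7938×10⁻⁴ K⁻¹
200 × 2.723×10⁻⁴ × 0.9 = 0.049014 m
200–680 m: 480 × 2.086×10⁻⁴ × 1.4 = 0.1401792 m
Layer 3: 1.4126×10⁻⁴ × 0.28 × 290 = 0.011470312 m
Layer 4: 0.7938×10⁻⁴ × 880 × 0.24 = 0.016765056 m
Δh = 0.049014 + 0.1401792 + 0.011470312 + 0.016765056 = 0.217428568 m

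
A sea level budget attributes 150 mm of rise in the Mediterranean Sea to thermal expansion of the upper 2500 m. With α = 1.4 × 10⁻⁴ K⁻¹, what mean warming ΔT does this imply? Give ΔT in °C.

ΔT = Δh/(αH) = 0.15 / (1.4×10⁻⁴ × 2500) ≈ 0.4286 °C

0.43 °C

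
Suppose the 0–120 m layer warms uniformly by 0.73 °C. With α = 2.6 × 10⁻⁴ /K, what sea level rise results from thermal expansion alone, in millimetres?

Δh = αΔT·H = 2.6×10⁻⁴ × 0.73 × 120 = 0.022776 m

about 22.8 mm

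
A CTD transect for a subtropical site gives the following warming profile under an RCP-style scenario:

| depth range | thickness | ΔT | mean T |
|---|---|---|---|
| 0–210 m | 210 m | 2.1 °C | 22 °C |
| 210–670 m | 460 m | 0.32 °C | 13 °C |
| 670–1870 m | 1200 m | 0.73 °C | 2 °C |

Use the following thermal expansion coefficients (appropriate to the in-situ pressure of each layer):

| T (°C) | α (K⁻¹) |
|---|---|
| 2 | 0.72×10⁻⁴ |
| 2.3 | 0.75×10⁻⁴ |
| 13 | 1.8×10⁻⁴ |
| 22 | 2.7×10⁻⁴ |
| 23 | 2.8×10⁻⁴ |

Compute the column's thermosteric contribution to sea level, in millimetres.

Layer 1 at 22 °C → α = 2.7×10⁻⁴ K⁻¹
Layer 2 at 13 °C → α = 1.8×10⁻⁴ K⁻¹
Layer 3 at 2 °C → α = 0.72×10⁻⁴ K⁻¹
2.1 × 210 × 2.7×10⁻⁴ = 0.11907 m
0.32 × 460 × 1.8×10⁻⁴ = 0.026496 m
Layer 3: 0.73 × 1200 × 0.72×10⁻⁴ = 0.063072 m
Δh = 0.11907 + 0.026496 + 0.063072 = 0.208638 m ≈ 209 mm

209 mm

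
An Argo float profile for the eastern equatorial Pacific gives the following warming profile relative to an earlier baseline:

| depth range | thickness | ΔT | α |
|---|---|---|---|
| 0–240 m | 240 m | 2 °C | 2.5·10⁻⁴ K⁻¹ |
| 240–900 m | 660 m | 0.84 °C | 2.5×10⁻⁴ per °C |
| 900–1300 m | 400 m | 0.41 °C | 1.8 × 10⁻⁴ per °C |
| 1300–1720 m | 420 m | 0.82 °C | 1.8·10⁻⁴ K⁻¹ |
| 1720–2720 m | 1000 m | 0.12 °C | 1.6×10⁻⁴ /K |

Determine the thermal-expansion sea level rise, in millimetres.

Δh = 369 mm

Layer 1: 2.5×10⁻⁴ × 240 × 2 = 0.12000 m
240–900 m: 2.5×10⁻⁴ × 660 × 0.84 = 0.13860 m
900–1300 m: 400 × 0.41 × 1.8×10⁻⁴ = 0.02952 m
0.82 × 1.8×10⁻⁴ × 420 = 0.061992 m
1720–2720 m: 0.12 × 1000 × 1.6×10⁻⁴ = 0.01920 m
Δh = 0.12000 + 0.13860 + 0.02952 + 0.061992 + 0.01920 = 0.369312 m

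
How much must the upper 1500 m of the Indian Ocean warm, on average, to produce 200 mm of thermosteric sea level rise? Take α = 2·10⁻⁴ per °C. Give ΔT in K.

ΔT = Δh/(αH) = 0.2 / (2×10⁻⁴ × 1500) ≈ 0.6667 K

ΔT ≈ 0.667 K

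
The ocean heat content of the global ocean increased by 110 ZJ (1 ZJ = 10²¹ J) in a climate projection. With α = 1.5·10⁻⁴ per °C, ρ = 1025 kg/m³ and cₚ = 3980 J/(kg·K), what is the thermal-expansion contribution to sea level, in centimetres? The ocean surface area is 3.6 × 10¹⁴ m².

1.12 cm of thermosteric rise

Per unit area: Q = 110×10²¹ / (3.6×10¹⁴) ≈ 3.056×10⁸ J/m²
Δh = αQ/(ρcₚ) = 1.5×10⁻⁴ × 3.056×10⁸ / (1025 × 3980) ≈ 0.011237 m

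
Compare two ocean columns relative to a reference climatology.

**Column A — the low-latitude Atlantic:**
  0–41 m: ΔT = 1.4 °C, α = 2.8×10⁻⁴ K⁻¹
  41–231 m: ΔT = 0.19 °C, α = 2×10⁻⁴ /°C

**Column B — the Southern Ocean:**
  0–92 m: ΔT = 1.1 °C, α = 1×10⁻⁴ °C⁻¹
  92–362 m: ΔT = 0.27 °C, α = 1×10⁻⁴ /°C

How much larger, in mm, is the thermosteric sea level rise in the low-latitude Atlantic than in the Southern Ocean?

5.88 mm

A 0–41 m: 1.4 × 41 × 2.8×10⁻⁴ = 0.016072 m
A 190 × 2×10⁻⁴ × 0.19 = 0.00722 m
A total: 0.023292 m
B 0–92 m: 1.1 × 92 × 1×10⁻⁴ = 0.01012 m
B 92–362 m: 270 × 1×10⁻⁴ × 0.27 = 0.00729 m
B total: 0.01741 m
Difference: 0.023292 − 0.01741 = 0.005882 m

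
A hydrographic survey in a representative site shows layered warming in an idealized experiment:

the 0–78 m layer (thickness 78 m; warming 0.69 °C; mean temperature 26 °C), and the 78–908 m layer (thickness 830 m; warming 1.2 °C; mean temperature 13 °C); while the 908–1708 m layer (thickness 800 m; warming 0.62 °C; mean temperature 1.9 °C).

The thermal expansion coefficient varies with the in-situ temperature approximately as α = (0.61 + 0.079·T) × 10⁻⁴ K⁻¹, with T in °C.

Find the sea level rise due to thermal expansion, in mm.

215 mm

Layer 1: α = (0.61 + 0.079×26)×10⁻⁴ = 2.664×10⁻⁴ K⁻¹
Layer 2: α = (0.61 + 0.079×13)×10⁻⁴ = 1.637×10⁻⁴ K⁻¹
Layer 3: α = (0.61 + 0.079×1.9)×10⁻⁴ = 0.7601×10⁻⁴ K⁻¹
Layer 1: 0.69 × 78 × 2.664×10⁻⁴ = 0.014337648 m
78–908 m: 1.2 × 830 × 1.637×10⁻⁴ = 0.1630452 m
Layer 3: 800 × 0.62 × 0.7601×10⁻⁴ = 0.03770096 m
Δh = 0.014337648 + 0.1630452 + 0.03770096 = 0.215083808 m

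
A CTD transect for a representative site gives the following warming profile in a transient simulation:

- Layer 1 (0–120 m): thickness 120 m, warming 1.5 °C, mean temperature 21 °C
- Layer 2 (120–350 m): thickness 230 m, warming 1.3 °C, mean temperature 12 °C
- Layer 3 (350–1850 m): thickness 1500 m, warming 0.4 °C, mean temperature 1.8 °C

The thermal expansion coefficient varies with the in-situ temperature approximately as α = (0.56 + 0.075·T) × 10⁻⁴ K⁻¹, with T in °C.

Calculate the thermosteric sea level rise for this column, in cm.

Layer 1: α = (0.56 + 0.075×21)×10⁻⁴ = 2.135×10⁻⁴ K⁻¹
Layer 2: α = (0.56 + 0.075×12)×10⁻⁴ = 1.46×10⁻⁴ K⁻¹
Layer 3: α = (0.56 + 0.075×1.8)×10⁻⁴ = 0.695×10⁻⁴ K⁻¹
1.5 × 120 × 2.135×10⁻⁴ = 0.03843 m
120–350 m: 1.46×10⁻⁴ × 230 × 1.3 = 0.043654 m
350–1850 m: 0.695×10⁻⁴ × 1500 × 0.4 = 0.04170 m
Δh = 0.03843 + 0.043654 + 0.04170 = 0.123784 m

12.4 cm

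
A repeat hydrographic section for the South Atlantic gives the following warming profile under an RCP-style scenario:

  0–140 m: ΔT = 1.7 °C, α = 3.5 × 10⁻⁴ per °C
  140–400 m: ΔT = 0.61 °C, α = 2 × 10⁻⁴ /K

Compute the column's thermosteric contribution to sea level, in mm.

0–140 m: 140 × 3.5×10⁻⁴ × 1.7 = 0.08330 m
Layer 2: 2×10⁻⁴ × 0.61 × 260 = 0.03172 m
Δh = 0.08330 + 0.03172 = 0.11502 m

115 mm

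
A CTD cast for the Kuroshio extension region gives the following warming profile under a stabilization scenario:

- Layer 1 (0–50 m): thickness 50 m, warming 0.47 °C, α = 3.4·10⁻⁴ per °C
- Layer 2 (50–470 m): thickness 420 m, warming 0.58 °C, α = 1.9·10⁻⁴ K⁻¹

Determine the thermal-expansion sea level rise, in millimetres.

0–50 m: 3.4×10⁻⁴ × 0.47 × 50 = 0.00799 m
Layer 2: 420 × 1.9×10⁻⁴ × 0.58 = 0.046284 m
Δh = 0.00799 + 0.046284 = 0.054274 m

Δh ≈ 54.3 mm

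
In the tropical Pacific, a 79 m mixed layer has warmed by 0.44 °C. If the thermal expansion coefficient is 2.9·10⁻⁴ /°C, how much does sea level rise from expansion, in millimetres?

Δh = 10 mm

Δh = αΔT·H = 2.9×10⁻⁴ × 0.44 × 79 = 0.0100804 m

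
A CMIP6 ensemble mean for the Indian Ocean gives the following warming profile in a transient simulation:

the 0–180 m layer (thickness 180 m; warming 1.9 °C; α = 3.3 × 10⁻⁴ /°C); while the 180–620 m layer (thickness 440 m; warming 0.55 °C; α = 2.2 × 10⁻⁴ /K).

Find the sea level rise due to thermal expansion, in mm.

0–180 m: 1.9 × 180 × 3.3×10⁻⁴ = 0.11286 m
Layer 2: 2.2×10⁻⁴ × 0.55 × 440 = 0.05324 m
Δh = 0.11286 + 0.05324 = 0.16610 m ≈ 170 mm

Δh = 170 mm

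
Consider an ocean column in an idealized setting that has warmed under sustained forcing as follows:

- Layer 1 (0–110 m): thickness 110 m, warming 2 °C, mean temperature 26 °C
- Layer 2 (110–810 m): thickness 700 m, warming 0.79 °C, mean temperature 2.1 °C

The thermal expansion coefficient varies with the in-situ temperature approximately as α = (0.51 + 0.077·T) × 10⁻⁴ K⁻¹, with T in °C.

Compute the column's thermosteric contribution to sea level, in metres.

Layer 1: α = (0.51 + 0.077×26)×10⁻⁴ = 2.512×10⁻⁴ K⁻¹
Layer 2: α = (0.51 + 0.077×2.1)×10⁻⁴ = 0.6717×10⁻⁴ K⁻¹
0–110 m: 110 × 2.512×10⁻⁴ × 2 = 0.055264 m
0.6717×10⁻⁴ × 700 × 0.79 = 0.03714501 m
Δh = 0.055264 + 0.03714501 = 0.09240901 m

0.092 m of thermosteric rise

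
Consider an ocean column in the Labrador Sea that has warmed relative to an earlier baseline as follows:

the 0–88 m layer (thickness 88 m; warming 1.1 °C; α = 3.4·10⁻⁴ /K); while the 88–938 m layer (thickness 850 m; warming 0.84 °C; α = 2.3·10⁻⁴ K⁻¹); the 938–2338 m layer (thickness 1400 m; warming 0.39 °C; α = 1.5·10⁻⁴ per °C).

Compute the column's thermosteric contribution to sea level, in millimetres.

Δh = 279 mm

88 × 1.1 × 3.4×10⁻⁴ = 0.032912 m
Layer 2: 850 × 2.3×10⁻⁴ × 0.84 = 0.16422 m
Layer 3: 0.39 × 1.5×10⁻⁴ × 1400 = 0.08190 m
Δh = 0.032912 + 0.16422 + 0.08190 = 0.279032 m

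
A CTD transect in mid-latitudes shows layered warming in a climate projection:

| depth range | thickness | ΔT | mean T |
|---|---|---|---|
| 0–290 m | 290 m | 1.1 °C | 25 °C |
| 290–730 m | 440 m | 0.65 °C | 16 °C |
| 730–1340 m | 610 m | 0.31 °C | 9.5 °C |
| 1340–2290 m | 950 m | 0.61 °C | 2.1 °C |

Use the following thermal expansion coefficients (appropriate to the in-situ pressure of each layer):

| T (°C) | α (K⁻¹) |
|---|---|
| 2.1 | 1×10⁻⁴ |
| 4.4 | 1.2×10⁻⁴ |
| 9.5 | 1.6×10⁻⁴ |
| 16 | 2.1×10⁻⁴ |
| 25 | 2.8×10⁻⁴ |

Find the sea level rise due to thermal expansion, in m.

Δh ≈ 0.24 m

Layer 1 at 25 °C → α = 2.8×10⁻⁴ K⁻¹
Layer 2 at 16 °C → α = 2.1×10⁻⁴ K⁻¹
Layer 3 at 9.5 °C → α = 1.6×10⁻⁴ K⁻¹
Layer 4 at 2.1 °C → α = 1×10⁻⁴ K⁻¹
0–290 m: 1.1 × 290 × 2.8×10⁻⁴ = 0.08932 m
Layer 2: 440 × 0.65 × 2.1×10⁻⁴ = 0.06006 m
Layer 3: 610 × 0.31 × 1.6×10⁻⁴ = 0.030256 m
Layer 4: 0.61 × 950 × 1×10⁻⁴ = 0.05795 m
Δh = 0.08932 + 0.06006 + 0.030256 + 0.05795 = 0.237586 m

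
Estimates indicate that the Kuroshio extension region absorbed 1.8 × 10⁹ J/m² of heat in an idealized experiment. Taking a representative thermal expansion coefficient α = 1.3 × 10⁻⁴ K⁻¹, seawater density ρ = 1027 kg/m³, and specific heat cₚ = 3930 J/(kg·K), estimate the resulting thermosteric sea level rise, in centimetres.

Δh = αQ/(ρcₚ) = 1.3×10⁻⁴ × 1.8×10⁹ / (1027 × 3930) ≈ 0.057977 m

Δh = 5.8 cm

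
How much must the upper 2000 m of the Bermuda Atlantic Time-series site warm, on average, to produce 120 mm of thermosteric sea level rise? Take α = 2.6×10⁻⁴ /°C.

about 0.231 °C

ΔT = Δh/(αH) = 0.12 / (2.6×10⁻⁴ × 2000) ≈ 0.2308 °C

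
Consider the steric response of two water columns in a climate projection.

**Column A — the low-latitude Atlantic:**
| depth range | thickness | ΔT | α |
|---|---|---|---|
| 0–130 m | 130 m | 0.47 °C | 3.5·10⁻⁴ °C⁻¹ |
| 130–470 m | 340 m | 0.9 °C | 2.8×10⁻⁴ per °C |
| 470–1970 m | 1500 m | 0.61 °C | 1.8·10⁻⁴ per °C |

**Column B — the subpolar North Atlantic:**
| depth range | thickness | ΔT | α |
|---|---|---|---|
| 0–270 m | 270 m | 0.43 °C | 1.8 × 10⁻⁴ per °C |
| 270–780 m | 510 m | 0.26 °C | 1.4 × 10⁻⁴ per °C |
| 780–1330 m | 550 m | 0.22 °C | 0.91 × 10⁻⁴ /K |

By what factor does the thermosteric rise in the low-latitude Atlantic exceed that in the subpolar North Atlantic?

A Layer 1: 130 × 3.5×10⁻⁴ × 0.47 = 0.021385 m
A 130–470 m: 0.9 × 2.8×10⁻⁴ × 340 = 0.08568 m
A 0.61 × 1500 × 1.8×10⁻⁴ = 0.16470 m
A total: 0.271765 m
B Layer 1: 0.43 × 1.8×10⁻⁴ × 270 = 0.020898 m
B Layer 2: 1.4×10⁻⁴ × 0.26 × 510 = 0.018564 m
B 780–1330 m: 0.22 × 0.91×10⁻⁴ × 550 = 0.011011 m
B total: 0.050473 m
Ratio: 0.271765 / 0.050473 ≈ 5.384

5.4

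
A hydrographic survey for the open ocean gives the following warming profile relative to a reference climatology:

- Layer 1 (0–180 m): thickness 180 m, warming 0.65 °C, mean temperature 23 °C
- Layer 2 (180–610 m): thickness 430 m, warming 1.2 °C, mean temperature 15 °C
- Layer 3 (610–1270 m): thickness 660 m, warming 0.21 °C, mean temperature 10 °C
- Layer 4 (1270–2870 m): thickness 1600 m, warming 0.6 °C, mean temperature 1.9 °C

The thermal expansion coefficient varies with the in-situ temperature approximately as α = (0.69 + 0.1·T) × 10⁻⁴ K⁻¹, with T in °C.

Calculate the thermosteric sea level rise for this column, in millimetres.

Layer 1: α = (0.69 + 0.1×23)×10⁻⁴ = 2.99×10⁻⁴ K⁻¹
Layer 2: α = (0.69 + 0.1×15)×10⁻⁴ = 2.19×10⁻⁴ K⁻¹
Layer 3: α = (0.69 + 0.1×10)×10⁻⁴ = 1.69×10⁻⁴ K⁻¹
Layer 4: α = (0.69 + 0.1×1.9)×10⁻⁴ = 0.88×10⁻⁴ K⁻¹
180 × 2.99×10⁻⁴ × 0.65 = 0.034983 m
180–610 m: 1.2 × 2.19×10⁻⁴ × 430 = 0.113004 m
Layer 3: 1.69×10⁻⁴ × 660 × 0.21 = 0.0234234 m
0.88×10⁻⁴ × 1600 × 0.6 = 0.08448 m
Δh = 0.034983 + 0.113004 + 0.0234234 + 0.08448 = 0.2558904 m

about 256 mm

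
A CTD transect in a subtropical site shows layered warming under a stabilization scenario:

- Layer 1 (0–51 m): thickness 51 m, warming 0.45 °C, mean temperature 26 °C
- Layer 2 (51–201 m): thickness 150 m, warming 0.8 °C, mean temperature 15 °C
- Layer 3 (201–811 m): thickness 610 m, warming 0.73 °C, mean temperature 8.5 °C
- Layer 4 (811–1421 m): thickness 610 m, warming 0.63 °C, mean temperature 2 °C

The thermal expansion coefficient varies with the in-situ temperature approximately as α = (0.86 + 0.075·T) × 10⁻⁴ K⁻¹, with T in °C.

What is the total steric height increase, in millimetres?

136 mm

Layer 1: α = (0.86 + 0.075×26)×10⁻⁴ = 2.81×10⁻⁴ K⁻¹
Layer 2: α = (0.86 + 0.075×15)×10⁻⁴ = 1.985×10⁻⁴ K⁻¹
Layer 3: α = (0.86 + 0.075×8.5)×10⁻⁴ = 1.4975×10⁻⁴ K⁻¹
Layer 4: α = (0.86 + 0.075×2)×10⁻⁴ = 1.01×10⁻⁴ K⁻¹
51 × 0.45 × 2.81×10⁻⁴ = 0.00644895 m
Layer 2: 150 × 1.985×10⁻⁴ × 0.8 = 0.02382 m
Layer 3: 1.4975×10⁻⁴ × 610 × 0.73 = 0.066683675 m
610 × 0.63 × 1.01×10⁻⁴ = 0.0388143 m
Δh = 0.00644895 + 0.02382 + 0.066683675 + 0.0388143 = 0.135766925 m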